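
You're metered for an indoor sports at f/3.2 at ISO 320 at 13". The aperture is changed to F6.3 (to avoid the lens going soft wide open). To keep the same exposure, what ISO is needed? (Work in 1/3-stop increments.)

ISO 1250

Aperture: f/3.2 → f/3.5 → f/4 → f/4.5 → f/5 → f/5.6 → f/6.3 — 2 stops stopped down (darker).
Need 2 stops brighter from the ISO: 320 → 400 → 500 → 640 → 800 → 1000 → 1250.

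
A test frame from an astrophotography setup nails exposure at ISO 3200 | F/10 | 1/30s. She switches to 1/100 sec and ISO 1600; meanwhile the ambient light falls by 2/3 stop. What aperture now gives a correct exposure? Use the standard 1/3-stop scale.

Scene light: 2/3 stop darker.
Shutter speed: 1/30 → 1/40 → 1/50 → 1/60 → 1/80 → 1/100 — 1 2/3 stops shorter (darker).
ISO: 3200 → 2500 → 2000 → 1600 — 1 stop dropped (darker).
Net so far: 3 1/3 stops darker. Aperture: f/10 → f/9 → f/8 → f/7.1 → f/6.3 → f/5.6 → f/5 → f/4.5 → f/4 → f/3.5 → f/3.2.

f/3.2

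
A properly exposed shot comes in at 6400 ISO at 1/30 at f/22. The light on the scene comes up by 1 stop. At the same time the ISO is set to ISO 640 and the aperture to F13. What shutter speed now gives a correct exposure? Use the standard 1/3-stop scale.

1/20s

Scene light: 1 stop brighter.
ISO: 6400 → 5000 → 4000 → 3200 → 2500 → 2000 → 1600 → 1250 → 1000 → 800 → 640 — 3 1/3 stops lower (darker).
Aperture: f/22 → f/20 → f/18 → f/16 → f/14 → f/13 — 1 2/3 stops larger aperture (brighter).
Net so far: 2/3 stop darker. Shutter speed: 1/30 → 1/25 → 1/20.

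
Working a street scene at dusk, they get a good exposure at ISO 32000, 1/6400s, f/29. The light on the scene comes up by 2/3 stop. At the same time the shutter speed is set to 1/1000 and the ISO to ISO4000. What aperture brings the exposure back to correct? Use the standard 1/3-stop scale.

Scene light: 2/3 stop brighter.
Shutter speed: 1/6400 → 1/5000 → 1/4000 → 1/3200 → 1/2500 → 1/2000 → 1/1600 → 1/1250 → 1/1000 — 2 2/3 stops longer (brighter).
ISO: 32000 → 25600 → 20000 → 16000 → 12800 → 10000 → 8000 → 6400 → 5000 → 4000 — 3 stops lower (darker).
Net so far: 1/3 stop brighter. Aperture: f/29 → f/32.

f/32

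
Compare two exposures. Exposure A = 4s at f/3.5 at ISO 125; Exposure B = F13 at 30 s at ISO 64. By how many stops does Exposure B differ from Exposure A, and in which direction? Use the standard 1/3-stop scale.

1 2/3 stops darker

Aperture: f/3.5 → f/4 → f/4.5 → f/5 → f/5.6 → f/6.3 → f/7.1 → f/8 → f/9 → f/10 → f/11 → f/13 — 3 2/3 stops stopped down (darker).
Shutter speed: 4 → 5 → 6 → 8 → 10 → 13 → 15 → 20 → 25 → 30 — 3 stops longer (brighter).
ISO: 125 → 100 → 80 → 64 — 1 stop dropped (darker).
Net: −3 2/3 +3 −1 = −1 2/3 stops.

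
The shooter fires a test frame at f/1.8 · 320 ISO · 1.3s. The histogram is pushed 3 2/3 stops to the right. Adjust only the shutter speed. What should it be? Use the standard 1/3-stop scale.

1/10s

Overexposed by 3 2/3 stops → need 3 2/3 stops darker.
Shutter speed: 1.3 → 1 → 0.8 → 0.6 → 0.5 → 0.4 → 0.3 → 1/4 → 1/5 → 1/6 → 1/8 → 1/10.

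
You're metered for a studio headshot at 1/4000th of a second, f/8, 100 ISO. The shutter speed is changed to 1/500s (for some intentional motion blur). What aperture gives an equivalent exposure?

Shutter speed: 1/4000 → 1/2000 → 1/1000 → 1/500 — 3 stops longer (brighter).
Need 3 stops darker from the aperture: f/8 → f/11 → f/16 → f/22.

f/22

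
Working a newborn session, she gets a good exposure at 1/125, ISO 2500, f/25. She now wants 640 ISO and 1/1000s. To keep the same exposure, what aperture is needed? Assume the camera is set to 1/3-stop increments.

f/4.5

ISO: 2500 → 2000 → 1600 → 1250 → 1000 → 800 → 640 — 2 stops lower (darker).
Shutter speed: 1/125 → 1/160 → 1/200 → 1/250 → 1/320 → 1/400 → 1/500 → 1/640 → 1/800 → 1/1000 — 3 stops faster (darker).
Net change so far: 5 stops darker. Offset with the aperture: f/25 → f/22 → f/20 → f/18 → f/16 → f/14 → f/13 → f/11 → f/10 → f/9 → f/8 → f/7.1 → f/6.3 → f/5.6 → f/5 → f/4.5.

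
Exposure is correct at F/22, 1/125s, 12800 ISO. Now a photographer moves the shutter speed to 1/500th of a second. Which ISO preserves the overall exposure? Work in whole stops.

Shutter speed: 1/125 → 1/250 → 1/500 — 2 stops shorter (darker).
Need 2 stops brighter from the ISO: 12800 → 25600 → 51200.

ISO 51200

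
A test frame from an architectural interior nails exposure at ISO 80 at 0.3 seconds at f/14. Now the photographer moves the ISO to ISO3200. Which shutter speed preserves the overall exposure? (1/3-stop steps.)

1/125s

ISO: 80 → 100 → 125 → 160 → 200 → 250 → 320 → 400 → 500 → 640 → 800 → 1000 → 1250 → 1600 → 2000 → 2500 → 3200 — 5 1/3 stops higher (brighter).
Need 5 1/3 stops darker from the shutter speed: 0.3 → 1/4 → 1/5 → 1/6 → 1/8 → 1/10 → 1/13 → 1/15 → 1/20 → 1/25 → 1/30 → 1/40 → 1/50 → 1/60 → 1/80 → 1/100 → 1/125.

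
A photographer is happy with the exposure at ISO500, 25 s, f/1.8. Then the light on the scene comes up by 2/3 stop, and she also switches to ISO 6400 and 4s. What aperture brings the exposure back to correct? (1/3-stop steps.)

Scene light: 2/3 stop brighter.
ISO: 500 → 640 → 800 → 1000 → 1250 → 1600 → 2000 → 2500 → 3200 → 4000 → 5000 → 6400 — 3 2/3 stops higher (brighter).
Shutter speed: 25 → 20 → 15 → 13 → 10 → 8 → 6 → 5 → 4 — 2 2/3 stops faster (darker).
Net so far: 1 2/3 stops brighter. Aperture: f/1.8 → f/2 → f/2.2 → f/2.5 → f/2.8 → f/3.2.

f/3.2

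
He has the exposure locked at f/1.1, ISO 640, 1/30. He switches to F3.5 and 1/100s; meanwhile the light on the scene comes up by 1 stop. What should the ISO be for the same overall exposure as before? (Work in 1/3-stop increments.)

ISO 10000

Scene light: 1 stop brighter.
Aperture: f/1.1 → f/1.2 → f/1.4 → f/1.6 → f/1.8 → f/2 → f/2.2 → f/2.5 → f/2.8 → f/3.2 → f/3.5 — 3 1/3 stops narrower (darker).
Shutter speed: 1/30 → 1/40 → 1/50 → 1/60 → 1/80 → 1/100 — 1 2/3 stops faster (darker).
Net so far: 4 stops darker. ISO: 640 → 800 → 1000 → 1250 → 1600 → 2000 → 2500 → 3200 → 4000 → 5000 → 6400 → 8000 → 10000.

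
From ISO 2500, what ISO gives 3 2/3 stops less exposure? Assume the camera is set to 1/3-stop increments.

ISO: 2500 → 2000 → 1600 → 1250 → 1000 → 800 → 640 → 500 → 400 → 320 → 250 → 200 — 3 2/3 stops lower (darker).

ISO 200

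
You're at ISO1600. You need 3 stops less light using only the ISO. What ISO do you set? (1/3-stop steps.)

ISO 200

ISO: 1600 → 1250 → 1000 → 800 → 640 → 500 → 400 → 320 → 250 → 200 — 3 stops dropped (darker).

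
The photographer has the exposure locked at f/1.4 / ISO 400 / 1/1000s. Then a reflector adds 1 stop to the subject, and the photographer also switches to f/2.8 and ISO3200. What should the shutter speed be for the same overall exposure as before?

Scene light: 1 stop brighter.
Aperture: f/1.4 → f/2 → f/2.8 — 2 stops smaller aperture (darker).
ISO: 400 → 800 → 1600 → 3200 — 3 stops higher (brighter).
Net so far: 2 stops brighter. Shutter speed: 1/1000 → 1/2000 → 1/4000.

1/4000s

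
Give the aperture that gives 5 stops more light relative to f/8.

Aperture: f/8 → f/5.6 → f/4 → f/2.8 → f/2 → f/1.4 — 5 stops opened up (brighter).

f/1.4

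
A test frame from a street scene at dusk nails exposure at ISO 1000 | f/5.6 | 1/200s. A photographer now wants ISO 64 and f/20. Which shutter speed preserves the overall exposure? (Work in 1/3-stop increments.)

1 s

ISO: 1000 → 800 → 640 → 500 → 400 → 320 → 250 → 200 → 160 → 125 → 100 → 80 → 64 — 4 stops lower (darker).
Aperture: f/5.6 → f/6.3 → f/7.1 → f/8 → f/9 → f/10 → f/11 → f/13 → f/14 → f/16 → f/18 → f/20 — 3 2/3 stops stopped down (darker).
Net change so far: 7 2/3 stops darker. Offset with the shutter speed: 1/200 → 1/160 → 1/125 → 1/100 → 1/80 → 1/60 → 1/50 → 1/40 → 1/30 → 1/25 → 1/20 → 1/15 → 1/13 → 1/10 → 1/8 → 1/6 → 1/5 → 1/4 → 0.3 → 0.4 → 0.5 → 0.6 → 0.8 → 1.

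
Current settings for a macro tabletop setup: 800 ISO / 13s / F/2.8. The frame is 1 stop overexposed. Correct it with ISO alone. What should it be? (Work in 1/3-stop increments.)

ISO 400

Overexposed by 1 stop → need 1 stop darker.
ISO: 800 → 640 → 500 → 400.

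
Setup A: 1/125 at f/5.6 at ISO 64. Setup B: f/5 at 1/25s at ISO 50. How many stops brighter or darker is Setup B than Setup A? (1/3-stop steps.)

Aperture: f/5.6 → f/5 — 1/3 stop larger aperture (brighter).
Shutter speed: 1/125 → 1/100 → 1/80 → 1/60 → 1/50 → 1/40 → 1/30 → 1/25 — 2 1/3 stops longer (brighter).
ISO: 64 → 50 — 1/3 stop lower (darker).
Net: +1/3 +2 1/3 −1/3 = +2 1/3 stops.

2 1/3 stops brighter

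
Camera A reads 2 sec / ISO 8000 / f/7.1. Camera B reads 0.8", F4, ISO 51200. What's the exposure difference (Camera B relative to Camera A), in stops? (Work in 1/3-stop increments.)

Aperture: f/7.1 → f/6.3 → f/5.6 → f/5 → f/4.5 → f/4 — 1 2/3 stops opened up (brighter).
Shutter speed: 2 → 1.6 → 1.3 → 1 → 0.8 — 1 1/3 stops shorter (darker).
ISO: 8000 → 10000 → 12800 → 16000 → 20000 → 25600 → 32000 → 40000 → 51200 — 2 2/3 stops raised (brighter).
Net: +1 2/3 −1 1/3 +2 2/3 = +3 stops.

3 stops brighter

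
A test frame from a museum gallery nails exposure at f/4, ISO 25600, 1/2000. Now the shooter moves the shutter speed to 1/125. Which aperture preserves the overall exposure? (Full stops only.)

Shutter speed: 1/2000 → 1/1000 → 1/500 → 1/250 → 1/125 — 4 stops longer (brighter).
Need 4 stops darker from the aperture: f/4 → f/5.6 → f/8 → f/11 → f/16.

f/16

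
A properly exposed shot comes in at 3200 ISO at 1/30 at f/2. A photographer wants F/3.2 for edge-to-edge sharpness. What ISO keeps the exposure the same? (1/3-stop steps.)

ISO 8000

Aperture: f/2 → f/2.2 → f/2.5 → f/2.8 → f/3.2 — 1 1/3 stops smaller aperture (darker).
Need 1 1/3 stops brighter from the ISO: 3200 → 4000 → 5000 → 6400 → 8000.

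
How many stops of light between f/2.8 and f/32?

f/2.8 → f/4 → f/5.6 → f/8 → f/11 → f/16 → f/22 → f/32 — count the steps: 7 stops.

7 stops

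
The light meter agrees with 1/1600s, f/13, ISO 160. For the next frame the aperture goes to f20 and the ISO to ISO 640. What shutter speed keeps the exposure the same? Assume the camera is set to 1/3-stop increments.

Aperture: f/13 → f/14 → f/16 → f/18 → f/20 — 1 1/3 stops narrower (darker).
ISO: 160 → 200 → 250 → 320 → 400 → 500 → 640 — 2 stops higher (brighter).
Net change so far: 2/3 stop brighter. Offset with the shutter speed: 1/1600 → 1/2000 → 1/2500.

1/2500s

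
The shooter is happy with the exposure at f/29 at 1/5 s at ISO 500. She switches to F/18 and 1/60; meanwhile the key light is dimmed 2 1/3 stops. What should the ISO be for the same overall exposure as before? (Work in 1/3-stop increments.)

ISO 12800

Scene light: 2 1/3 stops darker.
Aperture: f/29 → f/25 → f/22 → f/20 → f/18 — 1 1/3 stops larger aperture (brighter).
Shutter speed: 1/5 → 1/6 → 1/8 → 1/10 → 1/13 → 1/15 → 1/20 → 1/25 → 1/30 → 1/40 → 1/50 → 1/60 — 3 2/3 stops shorter (darker).
Net so far: 4 2/3 stops darker. ISO: 500 → 640 → 800 → 1000 → 1250 → 1600 → 2000 → 2500 → 3200 → 4000 → 5000 → 6400 → 8000 → 10000 → 12800.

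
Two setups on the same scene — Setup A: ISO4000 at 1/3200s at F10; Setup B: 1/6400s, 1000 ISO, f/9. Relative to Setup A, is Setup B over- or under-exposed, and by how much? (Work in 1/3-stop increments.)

2 2/3 stops darker

Aperture: f/10 → f/9 — 1/3 stop wider (brighter).
Shutter speed: 1/3200 → 1/4000 → 1/5000 → 1/6400 — 1 stop faster (darker).
ISO: 4000 → 3200 → 2500 → 2000 → 1600 → 1250 → 1000 — 2 stops dropped (darker).
Net: +1/3 −1 −2 = −2 2/3 stops.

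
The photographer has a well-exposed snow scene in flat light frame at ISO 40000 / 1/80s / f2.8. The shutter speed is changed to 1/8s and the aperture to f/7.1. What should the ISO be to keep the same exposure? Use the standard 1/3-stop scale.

ISO 25600

Shutter speed: 1/80 → 1/60 → 1/50 → 1/40 → 1/30 → 1/25 → 1/20 → 1/15 → 1/13 → 1/10 → 1/8 — 3 1/3 stops slower (brighter).
Aperture: f/2.8 → f/3.2 → f/3.5 → f/4 → f/4.5 → f/5 → f/5.6 → f/6.3 → f/7.1 — 2 2/3 stops smaller aperture (darker).
Net change so far: 2/3 stop brighter. Offset with the ISO: 40000 → 32000 → 25600.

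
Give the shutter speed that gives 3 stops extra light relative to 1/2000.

1/250s

Shutter speed: 1/2000 → 1/1000 → 1/500 → 1/250 — 3 stops longer (brighter).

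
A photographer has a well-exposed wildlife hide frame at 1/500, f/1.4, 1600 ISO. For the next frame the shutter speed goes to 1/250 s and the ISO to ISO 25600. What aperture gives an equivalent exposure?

Shutter speed: 1/500 → 1/250 — 1 stop longer (brighter).
ISO: 1600 → 3200 → 6400 → 12800 → 25600 — 4 stops raised (brighter).
Net change so far: 5 stops brighter. Offset with the aperture: f/1.4 → f/2 → f/2.8 → f/4 → f/5.6 → f/8.

f/8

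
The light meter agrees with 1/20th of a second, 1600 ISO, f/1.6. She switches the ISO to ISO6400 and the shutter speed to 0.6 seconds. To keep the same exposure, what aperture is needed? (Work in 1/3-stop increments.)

f/11

ISO: 1600 → 2000 → 2500 → 3200 → 4000 → 5000 → 6400 — 2 stops raised (brighter).
Shutter speed: 1/20 → 1/15 → 1/13 → 1/10 → 1/8 → 1/6 → 1/5 → 1/4 → 0.3 → 0.4 → 0.5 → 0.6 — 3 2/3 stops longer (brighter).
Net change so far: 5 2/3 stops brighter. Offset with the aperture: f/1.6 → f/1.8 → f/2 → f/2.2 → f/2.5 → f/2.8 → f/3.2 → f/3.5 → f/4 → f/4.5 → f/5 → f/5.6 → f/6.3 → f/7.1 → f/8 → f/9 → f/10 → f/11.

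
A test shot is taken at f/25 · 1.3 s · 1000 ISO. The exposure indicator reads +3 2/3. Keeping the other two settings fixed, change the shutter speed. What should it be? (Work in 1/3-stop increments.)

Overexposed by 3 2/3 stops → need 3 2/3 stops darker.
Shutter speed: 1.3 → 1 → 0.8 → 0.6 → 0.5 → 0.4 → 0.3 → 1/4 → 1/5 → 1/6 → 1/8 → 1/10.

1/10s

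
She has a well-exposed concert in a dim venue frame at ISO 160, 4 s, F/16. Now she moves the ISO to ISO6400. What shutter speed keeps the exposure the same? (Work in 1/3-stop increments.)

1/10s

ISO: 160 → 200 → 250 → 320 → 400 → 500 → 640 → 800 → 1000 → 1250 → 1600 → 2000 → 2500 → 3200 → 4000 → 5000 → 6400 — 5 1/3 stops higher (brighter).
Need 5 1/3 stops darker from the shutter speed: 4 → 3.2 → 2.5 → 2 → 1.6 → 1.3 → 1 → 0.8 → 0.6 → 0.5 → 0.4 → 0.3 → 1/4 → 1/5 → 1/6 → 1/8 → 1/10.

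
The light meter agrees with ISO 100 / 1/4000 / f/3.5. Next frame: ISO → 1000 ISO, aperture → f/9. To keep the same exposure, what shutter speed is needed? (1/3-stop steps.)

1/6400s

ISO: 100 → 125 → 160 → 200 → 250 → 320 → 400 → 500 → 640 → 800 → 1000 — 3 1/3 stops raised (brighter).
Aperture: f/3.5 → f/4 → f/4.5 → f/5 → f/5.6 → f/6.3 → f/7.1 → f/8 → f/9 — 2 2/3 stops smaller aperture (darker).
Net change so far: 2/3 stop brighter. Offset with the shutter speed: 1/4000 → 1/5000 → 1/6400.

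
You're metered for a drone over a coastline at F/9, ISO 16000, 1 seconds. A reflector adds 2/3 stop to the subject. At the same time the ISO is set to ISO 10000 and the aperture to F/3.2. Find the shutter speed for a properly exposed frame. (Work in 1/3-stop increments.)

Scene light: 2/3 stop brighter.
ISO: 16000 → 12800 → 10000 — 2/3 stop dropped (darker).
Aperture: f/9 → f/8 → f/7.1 → f/6.3 → f/5.6 → f/5 → f/4.5 → f/4 → f/3.5 → f/3.2 — 3 stops larger aperture (brighter).
Net so far: 3 stops brighter. Shutter speed: 1 → 0.8 → 0.6 → 0.5 → 0.4 → 0.3 → 1/4 → 1/5 → 1/6 → 1/8.

1/8s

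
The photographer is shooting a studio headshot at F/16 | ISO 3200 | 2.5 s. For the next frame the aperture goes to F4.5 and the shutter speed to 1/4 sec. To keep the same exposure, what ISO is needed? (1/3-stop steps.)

Aperture: f/16 → f/14 → f/13 → f/11 → f/10 → f/9 → f/8 → f/7.1 → f/6.3 → f/5.6 → f/5 → f/4.5 — 3 2/3 stops opened up (brighter).
Shutter speed: 2.5 → 2 → 1.6 → 1.3 → 1 → 0.8 → 0.6 → 0.5 → 0.4 → 0.3 → 1/4 — 3 1/3 stops shorter (darker).
Net change so far: 1/3 stop brighter. Offset with the ISO: 3200 → 2500.

ISO 2500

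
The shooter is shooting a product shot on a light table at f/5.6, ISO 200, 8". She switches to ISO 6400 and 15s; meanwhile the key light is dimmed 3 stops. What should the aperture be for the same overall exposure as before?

f/16

Scene light: 3 stops darker.
ISO: 200 → 400 → 800 → 1600 → 3200 → 6400 — 5 stops higher (brighter).
Shutter speed: 8 → 15 — 1 stop slower (brighter).
Net so far: 3 stops brighter. Aperture: f/5.6 → f/8 → f/11 → f/16.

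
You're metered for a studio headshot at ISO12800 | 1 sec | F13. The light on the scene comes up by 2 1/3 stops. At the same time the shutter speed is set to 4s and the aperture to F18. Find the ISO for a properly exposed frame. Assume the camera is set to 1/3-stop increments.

Scene light: 2 1/3 stops brighter.
Shutter speed: 1 → 1.3 → 1.6 → 2 → 2.5 → 3.2 → 4 — 2 stops slower (brighter).
Aperture: f/13 → f/14 → f/16 → f/18 — 1 stop stopped down (darker).
Net so far: 3 1/3 stops brighter. ISO: 12800 → 10000 → 8000 → 6400 → 5000 → 4000 → 3200 → 2500 → 2000 → 1600 → 1250.

ISO 1250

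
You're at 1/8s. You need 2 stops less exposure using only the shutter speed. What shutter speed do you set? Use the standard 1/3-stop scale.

1/30s

Shutter speed: 1/8 → 1/10 → 1/13 → 1/15 → 1/20 → 1/25 → 1/30 — 2 stops shorter (darker).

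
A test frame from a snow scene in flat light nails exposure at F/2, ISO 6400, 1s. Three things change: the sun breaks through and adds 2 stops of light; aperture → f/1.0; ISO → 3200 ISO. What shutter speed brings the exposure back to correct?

1/8s

Scene light: 2 stops brighter.
Aperture: f/2 → f/1.4 → f/1.0 — 2 stops opened up (brighter).
ISO: 6400 → 3200 — 1 stop dropped (darker).
Net so far: 3 stops brighter. Shutter speed: 1 → 1/2 → 1/4 → 1/8.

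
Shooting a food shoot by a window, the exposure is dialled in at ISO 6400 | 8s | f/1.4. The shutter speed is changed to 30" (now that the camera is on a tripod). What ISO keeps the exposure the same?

ISO 1600

Shutter speed: 8 → 15 → 30 — 2 stops longer (brighter).
Need 2 stops darker from the ISO: 6400 → 3200 → 1600.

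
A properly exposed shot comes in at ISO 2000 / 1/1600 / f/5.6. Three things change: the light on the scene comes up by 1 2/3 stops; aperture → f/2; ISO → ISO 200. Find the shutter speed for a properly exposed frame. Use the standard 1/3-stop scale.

1/4000s

Scene light: 1 2/3 stops brighter.
Aperture: f/5.6 → f/5 → f/4.5 → f/4 → f/3.5 → f/3.2 → f/2.8 → f/2.5 → f/2.2 → f/2 — 3 stops larger aperture (brighter).
ISO: 2000 → 1600 → 1250 → 1000 → 800 → 640 → 500 → 400 → 320 → 250 → 200 — 3 1/3 stops lower (darker).
Net so far: 1 1/3 stops brighter. Shutter speed: 1/1600 → 1/2000 → 1/2500 → 1/3200 → 1/4000.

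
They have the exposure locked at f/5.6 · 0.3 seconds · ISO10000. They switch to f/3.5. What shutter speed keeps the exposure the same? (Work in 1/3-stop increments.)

Aperture: f/5.6 → f/5 → f/4.5 → f/4 → f/3.5 — 1 1/3 stops larger aperture (brighter).
Need 1 1/3 stops darker from the shutter speed: 0.3 → 1/4 → 1/5 → 1/6 → 1/8.

1/8s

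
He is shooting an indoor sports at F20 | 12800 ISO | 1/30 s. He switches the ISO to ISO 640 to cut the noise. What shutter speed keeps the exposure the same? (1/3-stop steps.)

ISO: 12800 → 10000 → 8000 → 6400 → 5000 → 4000 → 3200 → 2500 → 2000 → 1600 → 1250 → 1000 → 800 → 640 — 4 1/3 stops lower (darker).
Need 4 1/3 stops brighter from the shutter speed: 1/30 → 1/25 → 1/20 → 1/15 → 1/13 → 1/10 → 1/8 → 1/6 → 1/5 → 1/4 → 0.3 → 0.4 → 0.5 → 0.6.

0.6 s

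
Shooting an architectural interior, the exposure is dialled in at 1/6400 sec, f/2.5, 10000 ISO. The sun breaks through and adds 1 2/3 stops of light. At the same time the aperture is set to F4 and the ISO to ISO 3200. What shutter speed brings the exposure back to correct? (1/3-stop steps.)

1/2500s

Scene light: 1 2/3 stops brighter.
Aperture: f/2.5 → f/2.8 → f/3.2 → f/3.5 → f/4 — 1 1/3 stops smaller aperture (darker).
ISO: 10000 → 8000 → 6400 → 5000 → 4000 → 3200 — 1 2/3 stops dropped (darker).
Net so far: 1 1/3 stops darker. Shutter speed: 1/6400 → 1/5000 → 1/4000 → 1/3200 → 1/2500.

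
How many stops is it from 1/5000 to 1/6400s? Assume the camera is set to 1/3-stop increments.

1/3 stop

1/5000 → 1/6400 — count the steps: 1 third-stops = 1/3 stop.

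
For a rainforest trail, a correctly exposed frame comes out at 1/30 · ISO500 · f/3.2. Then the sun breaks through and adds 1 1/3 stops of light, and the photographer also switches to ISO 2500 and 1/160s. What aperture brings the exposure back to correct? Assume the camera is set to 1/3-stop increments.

Scene light: 1 1/3 stops brighter.
ISO: 500 → 640 → 800 → 1000 → 1250 → 1600 → 2000 → 2500 — 2 1/3 stops raised (brighter).
Shutter speed: 1/30 → 1/40 → 1/50 → 1/60 → 1/80 → 1/100 → 1/125 → 1/160 — 2 1/3 stops shorter (darker).
Net so far: 1 1/3 stops brighter. Aperture: f/3.2 → f/3.5 → f/4 → f/4.5 → f/5.

f/5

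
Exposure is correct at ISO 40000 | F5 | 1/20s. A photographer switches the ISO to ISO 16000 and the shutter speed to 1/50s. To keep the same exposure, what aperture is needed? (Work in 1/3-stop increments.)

f/2

ISO: 40000 → 32000 → 25600 → 20000 → 16000 — 1 1/3 stops dropped (darker).
Shutter speed: 1/20 → 1/25 → 1/30 → 1/40 → 1/50 — 1 1/3 stops faster (darker).
Net change so far: 2 2/3 stops darker. Offset with the aperture: f/5 → f/4.5 → f/4 → f/3.5 → f/3.2 → f/2.8 → f/2.5 → f/2.2 → f/2.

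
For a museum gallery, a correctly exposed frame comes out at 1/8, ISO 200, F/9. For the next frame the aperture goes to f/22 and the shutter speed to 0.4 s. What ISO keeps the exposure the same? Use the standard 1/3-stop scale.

ISO 400

Aperture: f/9 → f/10 → f/11 → f/13 → f/14 → f/16 → f/18 → f/20 → f/22 — 2 2/3 stops smaller aperture (darker).
Shutter speed: 1/8 → 1/6 → 1/5 → 1/4 → 0.3 → 0.4 — 1 2/3 stops slower (brighter).
Net change so far: 1 stop darker. Offset with the ISO: 200 → 250 → 320 → 400.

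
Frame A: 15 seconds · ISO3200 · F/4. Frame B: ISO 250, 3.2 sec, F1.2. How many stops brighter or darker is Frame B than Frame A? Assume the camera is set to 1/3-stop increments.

2 2/3 stops darker

Aperture: f/4 → f/3.5 → f/3.2 → f/2.8 → f/2.5 → f/2.2 → f/2 → f/1.8 → f/1.6 → f/1.4 → f/1.2 — 3 1/3 stops wider (brighter).
Shutter speed: 15 → 13 → 10 → 8 → 6 → 5 → 4 → 3.2 — 2 1/3 stops faster (darker).
ISO: 3200 → 2500 → 2000 → 1600 → 1250 → 1000 → 800 → 640 → 500 → 400 → 320 → 250 — 3 2/3 stops lower (darker).
Net: +3 1/3 −2 1/3 −3 2/3 = −2 2/3 stops.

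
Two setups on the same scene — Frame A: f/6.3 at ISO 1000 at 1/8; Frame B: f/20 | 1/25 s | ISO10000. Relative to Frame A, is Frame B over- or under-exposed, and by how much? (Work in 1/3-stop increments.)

Aperture: f/6.3 → f/7.1 → f/8 → f/9 → f/10 → f/11 → f/13 → f/14 → f/16 → f/18 → f/20 — 3 1/3 stops narrower (darker).
Shutter speed: 1/8 → 1/10 → 1/13 → 1/15 → 1/20 → 1/25 — 1 2/3 stops shorter (darker).
ISO: 1000 → 1250 → 1600 → 2000 → 2500 → 3200 → 4000 → 5000 → 6400 → 8000 → 10000 — 3 1/3 stops higher (brighter).
Net: −3 1/3 −1 2/3 +3 1/3 = −1 2/3 stops.

1 2/3 stops darker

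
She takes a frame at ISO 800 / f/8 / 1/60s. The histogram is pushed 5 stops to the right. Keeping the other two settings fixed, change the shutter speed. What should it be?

1/2000s

Overexposed by 5 stops → need 5 stops darker.
Shutter speed: 1/60 → 1/125 → 1/250 → 1/500 → 1/1000 → 1/2000.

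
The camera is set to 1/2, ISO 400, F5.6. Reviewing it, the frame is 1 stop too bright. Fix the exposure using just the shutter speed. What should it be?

1/4s

Overexposed by 1 stop → need 1 stop darker.
Shutter speed: 1/2 → 1/4.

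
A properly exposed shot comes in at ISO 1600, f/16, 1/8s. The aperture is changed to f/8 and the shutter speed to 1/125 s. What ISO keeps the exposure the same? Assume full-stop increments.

Aperture: f/16 → f/11 → f/8 — 2 stops opened up (brighter).
Shutter speed: 1/8 → 1/15 → 1/30 → 1/60 → 1/125 — 4 stops shorter (darker).
Net change so far: 2 stops darker. Offset with the ISO: 1600 → 3200 → 6400.

ISO 6400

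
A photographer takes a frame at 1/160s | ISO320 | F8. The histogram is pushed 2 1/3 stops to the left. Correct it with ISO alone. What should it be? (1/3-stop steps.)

Underexposed by 2 1/3 stops → need 2 1/3 stops brighter.
ISO: 320 → 400 → 500 → 640 → 800 → 1000 → 1250 → 1600.

ISO 1600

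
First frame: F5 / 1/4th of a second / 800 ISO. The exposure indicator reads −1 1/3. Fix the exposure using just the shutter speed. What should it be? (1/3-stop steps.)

0.6 s

Underexposed by 1 1/3 stops → need 1 1/3 stops brighter.
Shutter speed: 1/4 → 0.3 → 0.4 → 0.5 → 0.6.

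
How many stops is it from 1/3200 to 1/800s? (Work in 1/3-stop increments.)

1/3200 → 1/2500 → 1/2000 → 1/1600 → 1/1250 → 1/1000 → 1/800 — count the steps: 6 third-stops = 2 stops.

2 stops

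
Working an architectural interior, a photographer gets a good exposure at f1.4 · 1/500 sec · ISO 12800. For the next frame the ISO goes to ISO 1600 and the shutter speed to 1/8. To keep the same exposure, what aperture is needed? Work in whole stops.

f/4

ISO: 12800 → 6400 → 3200 → 1600 — 3 stops lower (darker).
Shutter speed: 1/500 → 1/250 → 1/125 → 1/60 → 1/30 → 1/15 → 1/8 — 6 stops slower (brighter).
Net change so far: 3 stops brighter. Offset with the aperture: f/1.4 → f/2 → f/2.8 → f/4.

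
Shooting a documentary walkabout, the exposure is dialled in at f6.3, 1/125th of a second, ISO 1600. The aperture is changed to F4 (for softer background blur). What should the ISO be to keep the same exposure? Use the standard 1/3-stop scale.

Aperture: f/6.3 → f/5.6 → f/5 → f/4.5 → f/4 — 1 1/3 stops larger aperture (brighter).
Need 1 1/3 stops darker from the ISO: 1600 → 1250 → 1000 → 800 → 640.

ISO 640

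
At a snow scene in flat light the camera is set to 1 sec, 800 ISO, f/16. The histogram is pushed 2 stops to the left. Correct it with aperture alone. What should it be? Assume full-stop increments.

f/8

Underexposed by 2 stops → need 2 stops brighter.
Aperture: f/16 → f/11 → f/8.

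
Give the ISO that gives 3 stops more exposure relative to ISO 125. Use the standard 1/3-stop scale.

ISO: 125 → 160 → 200 → 250 → 320 → 400 → 500 → 640 → 800 → 1000 — 3 stops higher (brighter).

ISO 1000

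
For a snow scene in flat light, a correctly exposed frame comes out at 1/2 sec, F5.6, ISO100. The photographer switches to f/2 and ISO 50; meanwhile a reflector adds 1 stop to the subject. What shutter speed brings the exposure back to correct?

Scene light: 1 stop brighter.
Aperture: f/5.6 → f/4 → f/2.8 → f/2 — 3 stops larger aperture (brighter).
ISO: 100 → 50 — 1 stop dropped (darker).
Net so far: 3 stops brighter. Shutter speed: 1/2 → 1/4 → 1/8 → 1/15.

1/15s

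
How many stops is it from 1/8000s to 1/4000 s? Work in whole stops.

1/8000 → 1/4000 — count the steps: 1 stop.

1 stop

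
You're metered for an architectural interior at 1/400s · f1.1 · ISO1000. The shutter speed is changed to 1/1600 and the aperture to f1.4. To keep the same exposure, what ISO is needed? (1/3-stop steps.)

Shutter speed: 1/400 → 1/500 → 1/640 → 1/800 → 1/1000 → 1/1250 → 1/1600 — 2 stops faster (darker).
Aperture: f/1.1 → f/1.2 → f/1.4 — 2/3 stop smaller aperture (darker).
Net change so far: 2 2/3 stops darker. Offset with the ISO: 1000 → 1250 → 1600 → 2000 → 2500 → 3200 → 4000 → 5000 → 6400.

ISO 6400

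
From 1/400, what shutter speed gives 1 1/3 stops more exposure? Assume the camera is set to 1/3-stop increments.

1/160s

Shutter speed: 1/400 → 1/320 → 1/250 → 1/200 → 1/160 — 1 1/3 stops slower (brighter).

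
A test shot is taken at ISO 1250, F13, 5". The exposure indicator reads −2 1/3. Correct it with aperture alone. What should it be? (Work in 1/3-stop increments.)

Underexposed by 2 1/3 stops → need 2 1/3 stops brighter.
Aperture: f/13 → f/11 → f/10 → f/9 → f/8 → f/7.1 → f/6.3 → f/5.6.

f/5.6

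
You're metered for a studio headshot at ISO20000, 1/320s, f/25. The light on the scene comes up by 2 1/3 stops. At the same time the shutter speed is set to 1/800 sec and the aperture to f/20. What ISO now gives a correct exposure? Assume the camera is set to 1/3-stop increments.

Scene light: 2 1/3 stops brighter.
Shutter speed: 1/320 → 1/400 → 1/500 → 1/640 → 1/800 — 1 1/3 stops faster (darker).
Aperture: f/25 → f/22 → f/20 — 2/3 stop larger aperture (brighter).
Net so far: 1 2/3 stops brighter. ISO: 20000 → 16000 → 12800 → 10000 → 8000 → 6400.

ISO 6400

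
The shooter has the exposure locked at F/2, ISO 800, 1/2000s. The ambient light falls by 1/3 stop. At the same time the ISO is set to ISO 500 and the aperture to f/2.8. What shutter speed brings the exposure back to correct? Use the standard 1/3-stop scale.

1/500s

Scene light: 1/3 stop darker.
ISO: 800 → 640 → 500 — 2/3 stop lower (darker).
Aperture: f/2 → f/2.2 → f/2.5 → f/2.8 — 1 stop narrower (darker).
Net so far: 2 stops darker. Shutter speed: 1/2000 → 1/1600 → 1/1250 → 1/1000 → 1/800 → 1/640 → 1/500.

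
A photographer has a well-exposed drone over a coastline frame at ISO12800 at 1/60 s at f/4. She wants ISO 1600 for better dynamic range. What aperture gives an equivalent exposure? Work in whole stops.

f/1.4

ISO: 12800 → 6400 → 3200 → 1600 — 3 stops lower (darker).
Need 3 stops brighter from the aperture: f/4 → f/2.8 → f/2 → f/1.4.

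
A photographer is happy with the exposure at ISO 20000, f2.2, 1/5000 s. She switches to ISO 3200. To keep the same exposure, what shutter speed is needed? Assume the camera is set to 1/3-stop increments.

ISO: 20000 → 16000 → 12800 → 10000 → 8000 → 6400 → 5000 → 4000 → 3200 — 2 2/3 stops lower (darker).
Need 2 2/3 stops brighter from the shutter speed: 1/5000 → 1/4000 → 1/3200 → 1/2500 → 1/2000 → 1/1600 → 1/1250 → 1/1000 → 1/800.

1/800s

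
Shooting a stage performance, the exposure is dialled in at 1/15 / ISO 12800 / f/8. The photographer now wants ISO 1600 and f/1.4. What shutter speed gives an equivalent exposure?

ISO: 12800 → 6400 → 3200 → 1600 — 3 stops dropped (darker).
Aperture: f/8 → f/5.6 → f/4 → f/2.8 → f/2 → f/1.4 — 5 stops opened up (brighter).
Net change so far: 2 stops brighter. Offset with the shutter speed: 1/15 → 1/30 → 1/60.

1/60s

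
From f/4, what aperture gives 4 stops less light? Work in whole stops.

Aperture: f/4 → f/5.6 → f/8 → f/11 → f/16 — 4 stops stopped down (darker).

f/16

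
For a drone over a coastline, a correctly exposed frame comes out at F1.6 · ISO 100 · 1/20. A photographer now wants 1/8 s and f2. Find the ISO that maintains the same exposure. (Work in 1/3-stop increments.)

Shutter speed: 1/20 → 1/15 → 1/13 → 1/10 → 1/8 — 1 1/3 stops slower (brighter).
Aperture: f/1.6 → f/1.8 → f/2 — 2/3 stop narrower (darker).
Net change so far: 2/3 stop brighter. Offset with the ISO: 100 → 80 → 64.

ISO 64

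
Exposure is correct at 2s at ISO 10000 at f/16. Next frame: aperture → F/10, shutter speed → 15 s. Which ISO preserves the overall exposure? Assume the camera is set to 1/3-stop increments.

Aperture: f/16 → f/14 → f/13 → f/11 → f/10 — 1 1/3 stops wider (brighter).
Shutter speed: 2 → 2.5 → 3.2 → 4 → 5 → 6 → 8 → 10 → 13 → 15 — 3 stops slower (brighter).
Net change so far: 4 1/3 stops brighter. Offset with the ISO: 10000 → 8000 → 6400 → 5000 → 4000 → 3200 → 2500 → 2000 → 1600 → 1250 → 1000 → 800 → 640 → 500.

ISO 500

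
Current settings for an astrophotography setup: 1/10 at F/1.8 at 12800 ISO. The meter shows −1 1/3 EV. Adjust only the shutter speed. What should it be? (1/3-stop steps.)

Underexposed by 1 1/3 stops → need 1 1/3 stops brighter.
Shutter speed: 1/10 → 1/8 → 1/6 → 1/5 → 1/4.

1/4s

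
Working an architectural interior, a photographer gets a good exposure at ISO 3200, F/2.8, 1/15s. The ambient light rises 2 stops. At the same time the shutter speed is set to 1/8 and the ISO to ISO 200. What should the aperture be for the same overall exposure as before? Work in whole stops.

f/2

Scene light: 2 stops brighter.
Shutter speed: 1/15 → 1/8 — 1 stop slower (brighter).
ISO: 3200 → 1600 → 800 → 400 → 200 — 4 stops dropped (darker).
Net so far: 1 stop darker. Aperture: f/2.8 → f/2.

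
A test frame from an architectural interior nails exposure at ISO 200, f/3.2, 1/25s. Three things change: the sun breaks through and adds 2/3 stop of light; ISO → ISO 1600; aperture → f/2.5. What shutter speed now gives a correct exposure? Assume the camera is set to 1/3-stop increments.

1/500s

Scene light: 2/3 stop brighter.
ISO: 200 → 250 → 320 → 400 → 500 → 640 → 800 → 1000 → 1250 → 1600 — 3 stops higher (brighter).
Aperture: f/3.2 → f/2.8 → f/2.5 — 2/3 stop opened up (brighter).
Net so far: 4 1/3 stops brighter. Shutter speed: 1/25 → 1/30 → 1/40 → 1/50 → 1/60 → 1/80 → 1/100 → 1/125 → 1/160 → 1/200 → 1/250 → 1/320 → 1/400 → 1/500.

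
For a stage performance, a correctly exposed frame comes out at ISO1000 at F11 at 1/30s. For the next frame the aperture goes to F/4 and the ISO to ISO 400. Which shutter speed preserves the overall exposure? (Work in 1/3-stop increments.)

1/100s

Aperture: f/11 → f/10 → f/9 → f/8 → f/7.1 → f/6.3 → f/5.6 → f/5 → f/4.5 → f/4 — 3 stops wider (brighter).
ISO: 1000 → 800 → 640 → 500 → 400 — 1 1/3 stops lower (darker).
Net change so far: 1 2/3 stops brighter. Offset with the shutter speed: 1/30 → 1/40 → 1/50 → 1/60 → 1/80 → 1/100.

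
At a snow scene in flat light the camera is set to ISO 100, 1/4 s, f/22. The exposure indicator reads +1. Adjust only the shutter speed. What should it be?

1/8s

Overexposed by 1 stop → need 1 stop darker.
Shutter speed: 1/4 → 1/8.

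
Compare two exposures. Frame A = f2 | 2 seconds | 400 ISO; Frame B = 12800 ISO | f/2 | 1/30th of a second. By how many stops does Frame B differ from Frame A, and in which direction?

1 stop darker

Aperture: unchanged.
Shutter speed: 2 → 1 → 1/2 → 1/4 → 1/8 → 1/15 → 1/30 — 6 stops faster (darker).
ISO: 400 → 800 → 1600 → 3200 → 6400 → 12800 — 5 stops raised (brighter).
Net: −6 +5 = −1 stop.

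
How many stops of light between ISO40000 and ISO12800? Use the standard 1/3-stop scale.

40000 → 32000 → 25600 → 20000 → 16000 → 12800 — count the steps: 5 third-stops = 1 2/3 stops.

1 2/3 stops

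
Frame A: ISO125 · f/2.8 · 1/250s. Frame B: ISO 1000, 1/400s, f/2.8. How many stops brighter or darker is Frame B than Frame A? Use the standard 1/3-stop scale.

Aperture: unchanged.
Shutter speed: 1/250 → 1/320 → 1/400 — 2/3 stop shorter (darker).
ISO: 125 → 160 → 200 → 250 → 320 → 400 → 500 → 640 → 800 → 1000 — 3 stops raised (brighter).
Net: −2/3 +3 = +2 1/3 stops.

2 1/3 stops brighter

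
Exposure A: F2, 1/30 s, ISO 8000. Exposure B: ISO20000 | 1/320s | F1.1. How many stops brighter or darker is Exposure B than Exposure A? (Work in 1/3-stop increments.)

Aperture: f/2 → f/1.8 → f/1.6 → f/1.4 → f/1.2 → f/1.1 — 1 2/3 stops larger aperture (brighter).
Shutter speed: 1/30 → 1/40 → 1/50 → 1/60 → 1/80 → 1/100 → 1/125 → 1/160 → 1/200 → 1/250 → 1/320 — 3 1/3 stops shorter (darker).
ISO: 8000 → 10000 → 12800 → 16000 → 20000 — 1 1/3 stops raised (brighter).
Net: +1 2/3 −3 1/3 +1 1/3 = −1/3 stops.

1/3 stop darker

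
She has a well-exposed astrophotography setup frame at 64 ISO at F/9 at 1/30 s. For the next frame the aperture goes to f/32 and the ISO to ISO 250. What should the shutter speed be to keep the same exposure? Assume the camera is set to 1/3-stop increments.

Aperture: f/9 → f/10 → f/11 → f/13 → f/14 → f/16 → f/18 → f/20 → f/22 → f/25 → f/29 → f/32 — 3 2/3 stops narrower (darker).
ISO: 64 → 80 → 100 → 125 → 160 → 200 → 250 — 2 stops higher (brighter).
Net change so far: 1 2/3 stops darker. Offset with the shutter speed: 1/30 → 1/25 → 1/20 → 1/15 → 1/13 → 1/10.

1/10s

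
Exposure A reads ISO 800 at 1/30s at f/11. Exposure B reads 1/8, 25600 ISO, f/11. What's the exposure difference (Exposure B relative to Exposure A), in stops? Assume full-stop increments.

Aperture: unchanged.
Shutter speed: 1/30 → 1/15 → 1/8 — 2 stops longer (brighter).
ISO: 800 → 1600 → 3200 → 6400 → 12800 → 25600 — 5 stops higher (brighter).
Net: +2 +5 = +7 stops.

7 stops brighter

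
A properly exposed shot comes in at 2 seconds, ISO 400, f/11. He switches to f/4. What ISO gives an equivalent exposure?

ISO 50

Aperture: f/11 → f/8 → f/5.6 → f/4 — 3 stops wider (brighter).
Need 3 stops darker from the ISO: 400 → 200 → 100 → 50.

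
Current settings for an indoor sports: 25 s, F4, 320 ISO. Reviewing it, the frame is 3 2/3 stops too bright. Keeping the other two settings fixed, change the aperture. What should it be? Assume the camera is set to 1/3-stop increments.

f/14

Overexposed by 3 2/3 stops → need 3 2/3 stops darker.
Aperture: f/4 → f/4.5 → f/5 → f/5.6 → f/6.3 → f/7.1 → f/8 → f/9 → f/10 → f/11 → f/13 → f/14.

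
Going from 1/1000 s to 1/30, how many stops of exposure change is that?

1/1000 → 1/500 → 1/250 → 1/125 → 1/60 → 1/30 — count the steps: 5 stops.

5 stops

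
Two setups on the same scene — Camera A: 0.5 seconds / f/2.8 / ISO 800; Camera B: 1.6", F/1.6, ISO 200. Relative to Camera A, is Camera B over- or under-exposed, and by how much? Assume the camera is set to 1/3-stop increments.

Aperture: f/2.8 → f/2.5 → f/2.2 → f/2 → f/1.8 → f/1.6 — 1 2/3 stops larger aperture (brighter).
Shutter speed: 0.5 → 0.6 → 0.8 → 1 → 1.3 → 1.6 — 1 2/3 stops longer (brighter).
ISO: 800 → 640 → 500 → 400 → 320 → 250 → 200 — 2 stops lower (darker).
Net: +1 2/3 +1 2/3 −2 = +1 1/3 stops.

1 1/3 stops brighter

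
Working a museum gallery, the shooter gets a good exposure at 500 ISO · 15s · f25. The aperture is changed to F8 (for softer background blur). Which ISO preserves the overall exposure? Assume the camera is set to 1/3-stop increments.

ISO 50

Aperture: f/25 → f/22 → f/20 → f/18 → f/16 → f/14 → f/13 → f/11 → f/10 → f/9 → f/8 — 3 1/3 stops larger aperture (brighter).
Need 3 1/3 stops darker from the ISO: 500 → 400 → 320 → 250 → 200 → 160 → 125 → 100 → 80 → 64 → 50.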